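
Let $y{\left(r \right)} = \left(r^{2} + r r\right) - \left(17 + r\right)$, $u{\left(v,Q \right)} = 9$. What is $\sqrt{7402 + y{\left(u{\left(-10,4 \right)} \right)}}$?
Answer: $\sqrt{7538} \approx 86.822$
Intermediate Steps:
$y{\left(r \right)} = -17 - r + 2 r^{2}$ ($y{\left(r \right)} = \left(r^{2} + r^{2}\right) - \left(17 + r\right) = 2 r^{2} - \left(17 + r\right) = -17 - r + 2 r^{2}$)
$\sqrt{7402 + y{\left(u{\left(-10,4 \right)} \right)}} = \sqrt{7402 - \left(26 - 162\right)} = \sqrt{7402 - -136} = \sqrt{7402 + 136} = \sqrt{7538}$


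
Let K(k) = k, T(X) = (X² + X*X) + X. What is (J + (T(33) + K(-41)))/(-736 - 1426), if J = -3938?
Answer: 884/1081 ≈ 0.81776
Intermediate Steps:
T(X) = X + 2*X² (T(X) = (X² + X²) + X = 2*X² + X = X + 2*X²)
(J + (T(33) + K(-41)))/(-736 - 1426) = (-3938 + (33*(1 + 2*33) - 41))/(-736 - 1426) = (-3938 + (33*(1 + 66) - 41))/(-2162) = (-3938 + (33*67 - 41))*(-1/2162) = (-3938 + (2211 - 41))*(-1/2162) = (-3938 + 2170)*(-1/2162) = -1768*(-1/2162) = 884/1081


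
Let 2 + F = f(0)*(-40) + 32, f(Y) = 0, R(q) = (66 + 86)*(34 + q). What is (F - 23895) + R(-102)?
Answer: -34201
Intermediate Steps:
R(q) = 5168 + 152*q (R(q) = 152*(34 + q) = 5168 + 152*q)
F = 30 (F = -2 + (0*(-40) + 32) = -2 + (0 + 32) = -2 + 32 = 30)
(F - 23895) + R(-102) = (30 - 23895) + (5168 + 152*(-102)) = -23865 + (5168 - 15504) = -23865 - 10336 = -34201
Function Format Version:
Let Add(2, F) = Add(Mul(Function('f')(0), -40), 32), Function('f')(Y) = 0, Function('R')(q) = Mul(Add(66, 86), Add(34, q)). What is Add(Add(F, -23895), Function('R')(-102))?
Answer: -34201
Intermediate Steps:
Function('R')(q) = Add(5168, Mul(152, q)) (Function('R')(q) = Mul(152, Add(34, q)) = Add(5168, Mul(152, q)))
F = 30 (F = Add(-2, Add(Mul(0, -40), 32)) = Add(-2, Add(0, 32)) = Add(-2, 32) = 30)
Add(Add(F, -23895), Function('R')(-102)) = Add(Add(30, -23895), Add(5168, Mul(152, -102))) = Add(-23865, Add(5168, -15504)) = Add(-23865, -10336) = -34201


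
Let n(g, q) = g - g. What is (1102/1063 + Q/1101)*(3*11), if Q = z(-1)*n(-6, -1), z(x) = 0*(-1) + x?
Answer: 36366/1063 ≈ 34.211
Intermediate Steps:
z(x) = x (z(x) = 0 + x = x)
n(g, q) = 0
Q = 0 (Q = -1*0 = 0)
(1102/1063 + Q/1101)*(3*11) = (1102/1063 + 0/1101)*(3*11) = (1102*(1/1063) + 0*(1/1101))*33 = (1102/1063 + 0)*33 = (1102/1063)*33 = 36366/1063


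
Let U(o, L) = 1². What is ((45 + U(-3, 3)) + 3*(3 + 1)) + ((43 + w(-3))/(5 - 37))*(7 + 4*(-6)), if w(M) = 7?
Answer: 1353/16 ≈ 84.563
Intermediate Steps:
U(o, L) = 1
((45 + U(-3, 3)) + 3*(3 + 1)) + ((43 + w(-3))/(5 - 37))*(7 + 4*(-6)) = ((45 + 1) + 3*(3 + 1)) + ((43 + 7)/(5 - 37))*(7 + 4*(-6)) = (46 + 3*4) + (50/(-32))*(7 - 24) = (46 + 12) + (50*(-1/32))*(-17) = 58 - 25/16*(-17) = 58 + 425/16 = 1353/16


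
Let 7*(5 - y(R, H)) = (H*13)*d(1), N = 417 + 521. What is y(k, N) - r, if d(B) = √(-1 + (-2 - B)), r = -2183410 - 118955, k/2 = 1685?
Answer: 2302370 - 3484*I ≈ 2.3024e+6 - 3484.0*I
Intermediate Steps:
k = 3370 (k = 2*1685 = 3370)
r = -2302365
d(B) = √(-3 - B)
N = 938
y(R, H) = 5 - 26*I*H/7 (y(R, H) = 5 - H*13*√(-3 - 1*1)/7 = 5 - 13*H*√(-3 - 1)/7 = 5 - 13*H*√(-4)/7 = 5 - 13*H*2*I/7 = 5 - 26*I*H/7)
y(k, N) - r = (5 - 26/7*I*938) - 1*(-2302365) = (5 - 3484*I) + 2302365 = 2302370 - 3484*I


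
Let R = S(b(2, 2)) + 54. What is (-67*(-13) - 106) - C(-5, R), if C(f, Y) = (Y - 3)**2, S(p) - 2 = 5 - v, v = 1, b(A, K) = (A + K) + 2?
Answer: -2484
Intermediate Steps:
b(A, K) = 2 + A + K
S(p) = 6 (S(p) = 2 + (5 - 1*1) = 2 + (5 - 1) = 2 + 4 = 6)
R = 60 (R = 6 + 54 = 60)
C(f, Y) = (-3 + Y)**2
(-67*(-13) - 106) - C(-5, R) = (-67*(-13) - 106) - (-3 + 60)**2 = (871 - 106) - 1*57**2 = 765 - 1*3249 = 765 - 3249 = -2484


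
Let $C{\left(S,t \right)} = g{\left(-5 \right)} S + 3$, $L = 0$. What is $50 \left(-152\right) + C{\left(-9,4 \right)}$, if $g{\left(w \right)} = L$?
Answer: $-7597$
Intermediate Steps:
$g{\left(w \right)} = 0$
$C{\left(S,t \right)} = 3$ ($C{\left(S,t \right)} = 0 S + 3 = 0 + 3 = 3$)
$50 \left(-152\right) + C{\left(-9,4 \right)} = 50 \left(-152\right) + 3 = -7600 + 3 = -7597$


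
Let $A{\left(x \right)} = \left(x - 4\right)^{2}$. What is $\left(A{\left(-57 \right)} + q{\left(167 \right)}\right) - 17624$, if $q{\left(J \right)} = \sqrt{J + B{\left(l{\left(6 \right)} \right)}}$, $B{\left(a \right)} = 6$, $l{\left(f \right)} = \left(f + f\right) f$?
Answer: $-13903 + \sqrt{173} \approx -13890.0$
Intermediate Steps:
$l{\left(f \right)} = 2 f^{2}$ ($l{\left(f \right)} = 2 f f = 2 f^{2}$)
$q{\left(J \right)} = \sqrt{6 + J}$ ($q{\left(J \right)} = \sqrt{J + 6} = \sqrt{6 + J}$)
$A{\left(x \right)} = \left(-4 + x\right)^{2}$
$\left(A{\left(-57 \right)} + q{\left(167 \right)}\right) - 17624 = \left(\left(-4 - 57\right)^{2} + \sqrt{6 + 167}\right) - 17624 = \left(\left(-61\right)^{2} + \sqrt{173}\right) - 17624 = \left(3721 + \sqrt{173}\right) - 17624 = -13903 + \sqrt{173}$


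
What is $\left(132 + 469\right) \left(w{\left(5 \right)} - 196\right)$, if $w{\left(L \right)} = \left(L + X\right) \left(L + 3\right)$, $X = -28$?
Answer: $-228380$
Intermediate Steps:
$w{\left(L \right)} = \left(-28 + L\right) \left(3 + L\right)$ ($w{\left(L \right)} = \left(L - 28\right) \left(L + 3\right) = \left(-28 + L\right) \left(3 + L\right)$)
$\left(132 + 469\right) \left(w{\left(5 \right)} - 196\right) = \left(132 + 469\right) \left(\left(-84 + 5^{2} - 125\right) - 196\right) = 601 \left(\left(-84 + 25 - 125\right) - 196\right) = 601 \left(-184 - 196\right) = 601 \left(-380\right) = -228380$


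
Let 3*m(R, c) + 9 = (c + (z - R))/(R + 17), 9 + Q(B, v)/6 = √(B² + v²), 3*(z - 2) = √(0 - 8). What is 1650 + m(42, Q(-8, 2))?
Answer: 291425/177 + 4*√17/59 + 2*I*√2/531 ≈ 1646.7 + 0.0053266*I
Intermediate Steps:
z = 2 + 2*I*√2/3 (z = 2 + √(0 - 8)/3 = 2 + √(-8)/3 = 2 + (2*I*√2)/3 = 2 + 2*I*√2/3 ≈ 2.0 + 0.94281*I)
Q(B, v) = -54 + 6*√(B² + v²)
m(R, c) = -3 + (2 + c - R + 2*I*√2/3)/(3*(17 + R)) (m(R, c) = -3 + ((c + ((2 + 2*I*√2/3) - R))/(R + 17))/3 = -3 + ((c + (2 - R + 2*I*√2/3))/(17 + R))/3 = -3 + ((2 + c - R + 2*I*√2/3)/(17 + R))/3 = -3 + (2 + c - R + 2*I*√2/3)/(3*(17 + R)))
1650 + m(42, Q(-8, 2)) = 1650 + (-453 - 30*42 + 3*(-54 + 6*√((-8)² + 2²)) + 2*I*√2)/(9*(17 + 42)) = 1650 + (⅑)*(-453 - 1260 + 3*(-54 + 6*√(64 + 4)) + 2*I*√2)/59 = 1650 + (⅑)*(1/59)*(-453 - 1260 + 3*(-54 + 6*√68) + 2*I*√2) = 1650 + (⅑)*(1/59)*(-453 - 1260 + 3*(-54 + 6*(2*√17)) + 2*I*√2) = 1650 + (⅑)*(1/59)*(-453 - 1260 + 3*(-54 + 12*√17) + 2*I*√2) = 1650 + (⅑)*(1/59)*(-453 - 1260 + (-162 + 36*√17) + 2*I*√2) = 1650 + (⅑)*(1/59)*(-1875 + 36*√17 + 2*I*√2) = 1650 + (-625/177 + 4*√17/59 + 2*I*√2/531) = 291425/177 + 4*√17/59 + 2*I*√2/531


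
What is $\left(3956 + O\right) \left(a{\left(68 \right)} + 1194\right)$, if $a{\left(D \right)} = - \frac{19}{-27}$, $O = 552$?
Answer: $\frac{145414556}{27} \approx 5.3857 \cdot 10^{6}$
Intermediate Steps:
$a{\left(D \right)} = \frac{19}{27}$ ($a{\left(D \right)} = \left(-19\right) \left(- \frac{1}{27}\right) = \frac{19}{27}$)
$\left(3956 + O\right) \left(a{\left(68 \right)} + 1194\right) = \left(3956 + 552\right) \left(\frac{19}{27} + 1194\right) = 4508 \cdot \frac{32257}{27} = \frac{145414556}{27}$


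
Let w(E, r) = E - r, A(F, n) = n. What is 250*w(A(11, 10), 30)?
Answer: -5000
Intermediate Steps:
250*w(A(11, 10), 30) = 250*(10 - 1*30) = 250*(10 - 30) = 250*(-20) = -5000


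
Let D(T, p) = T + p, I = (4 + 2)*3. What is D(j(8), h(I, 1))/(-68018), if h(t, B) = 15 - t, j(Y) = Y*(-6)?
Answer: 51/68018 ≈ 0.00074980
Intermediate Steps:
I = 18 (I = 6*3 = 18)
j(Y) = -6*Y
D(j(8), h(I, 1))/(-68018) = (-6*8 + (15 - 1*18))/(-68018) = (-48 + (15 - 18))*(-1/68018) = (-48 - 3)*(-1/68018) = -51*(-1/68018) = 51/68018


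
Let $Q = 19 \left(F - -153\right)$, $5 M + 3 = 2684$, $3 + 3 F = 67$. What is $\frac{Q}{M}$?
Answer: $\frac{49685}{8043} \approx 6.1774$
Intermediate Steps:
$F = \frac{64}{3}$ ($F = -1 + \frac{1}{3} \cdot 67 = -1 + \frac{67}{3} = \frac{64}{3} \approx 21.333$)
$M = \frac{2681}{5}$ ($M = - \frac{3}{5} + \frac{1}{5} \cdot 2684 = - \frac{3}{5} + \frac{2684}{5} = \frac{2681}{5} \approx 536.2$)
$Q = \frac{9937}{3}$ ($Q = 19 \left(\frac{64}{3} - -153\right) = 19 \left(\frac{64}{3} + 153\right) = 19 \cdot \frac{523}{3} = \frac{9937}{3} \approx 3312.3$)
$\frac{Q}{M} = \frac{9937}{3 \cdot \frac{2681}{5}} = \frac{9937}{3} \cdot \frac{5}{2681} = \frac{49685}{8043}$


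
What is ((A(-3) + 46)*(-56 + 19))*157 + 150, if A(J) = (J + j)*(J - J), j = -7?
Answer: -267064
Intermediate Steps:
A(J) = 0 (A(J) = (J - 7)*(J - J) = (-7 + J)*0 = 0)
((A(-3) + 46)*(-56 + 19))*157 + 150 = ((0 + 46)*(-56 + 19))*157 + 150 = (46*(-37))*157 + 150 = -1702*157 + 150 = -267214 + 150 = -267064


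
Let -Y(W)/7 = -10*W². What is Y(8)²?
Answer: 20070400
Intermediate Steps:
Y(W) = 70*W² (Y(W) = -(-70)*W² = 70*W²)
Y(8)² = (70*8²)² = (70*64)² = 4480² = 20070400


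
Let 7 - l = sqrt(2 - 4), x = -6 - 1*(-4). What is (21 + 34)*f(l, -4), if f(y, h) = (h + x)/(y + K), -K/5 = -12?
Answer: -7370/1497 - 110*I*sqrt(2)/1497 ≈ -4.9232 - 0.10392*I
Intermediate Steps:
x = -2 (x = -6 + 4 = -2)
K = 60 (K = -5*(-12) = 60)
l = 7 - I*sqrt(2) (l = 7 - sqrt(2 - 4) = 7 - sqrt(-2) = 7 - I*sqrt(2) ≈ 7.0 - 1.4142*I)
f(y, h) = (-2 + h)/(60 + y) (f(y, h) = (h - 2)/(y + 60) = (-2 + h)/(60 + y))
(21 + 34)*f(l, -4) = (21 + 34)*((-2 - 4)/(60 + (7 - I*sqrt(2)))) = 55*(-6/(67 - I*sqrt(2))) = -330/(67 - I*sqrt(2))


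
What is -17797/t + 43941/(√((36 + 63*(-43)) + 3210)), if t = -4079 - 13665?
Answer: 17797/17744 + 14647*√537/179 ≈ 1897.2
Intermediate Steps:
t = -17744
-17797/t + 43941/(√((36 + 63*(-43)) + 3210)) = -17797/(-17744) + 43941/(√((36 + 63*(-43)) + 3210)) = -17797*(-1/17744) + 43941/(√((36 - 2709) + 3210)) = 17797/17744 + 43941/(√(-2673 + 3210)) = 17797/17744 + 43941/(√537) = 17797/17744 + 43941*(√537/537) = 17797/17744 + 14647*√537/179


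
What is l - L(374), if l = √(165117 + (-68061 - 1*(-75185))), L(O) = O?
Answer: -374 + √172241 ≈ 41.019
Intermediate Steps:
l = √172241 (l = √(165117 + (-68061 + 75185)) = √(165117 + 7124) = √172241 ≈ 415.02)
l - L(374) = √172241 - 1*374 = √172241 - 374 = -374 + √172241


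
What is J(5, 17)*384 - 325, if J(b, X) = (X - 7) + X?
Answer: 10043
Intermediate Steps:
J(b, X) = -7 + 2*X (J(b, X) = (-7 + X) + X = -7 + 2*X)
J(5, 17)*384 - 325 = (-7 + 2*17)*384 - 325 = (-7 + 34)*384 - 325 = 27*384 - 325 = 10368 - 325 = 10043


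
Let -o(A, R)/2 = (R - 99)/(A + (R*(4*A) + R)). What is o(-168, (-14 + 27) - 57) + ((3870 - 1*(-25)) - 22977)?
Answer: -280085453/14678 ≈ -19082.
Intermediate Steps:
o(A, R) = -2*(-99 + R)/(A + R + 4*A*R) (o(A, R) = -2*(R - 99)/(A + (R*(4*A) + R)) = -2*(-99 + R)/(A + (4*A*R + R)) = -2*(-99 + R)/(A + (R + 4*A*R)) = -2*(-99 + R)/(A + R + 4*A*R))
o(-168, (-14 + 27) - 57) + ((3870 - 1*(-25)) - 22977) = 2*(99 - ((-14 + 27) - 57))/(-168 + ((-14 + 27) - 57) + 4*(-168)*((-14 + 27) - 57)) + ((3870 - 1*(-25)) - 22977) = 2*(99 - (13 - 57))/(-168 + (13 - 57) + 4*(-168)*(13 - 57)) + ((3870 + 25) - 22977) = 2*(99 - 1*(-44))/(-168 - 44 + 4*(-168)*(-44)) + (3895 - 22977) = 2*(99 + 44)/(-168 - 44 + 29568) - 19082 = 2*143/29356 - 19082 = 2*(1/29356)*143 - 19082 = 143/14678 - 19082 = -280085453/14678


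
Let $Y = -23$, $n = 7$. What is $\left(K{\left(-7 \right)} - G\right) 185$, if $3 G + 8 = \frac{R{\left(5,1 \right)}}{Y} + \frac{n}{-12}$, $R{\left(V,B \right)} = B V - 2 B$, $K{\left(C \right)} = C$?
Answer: $- \frac{627335}{828} \approx -757.65$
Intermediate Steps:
$R{\left(V,B \right)} = - 2 B + B V$
$G = - \frac{2405}{828}$ ($G = - \frac{8}{3} + \frac{\frac{1 \left(-2 + 5\right)}{-23} + \frac{7}{-12}}{3} = - \frac{8}{3} + \frac{1 \cdot 3 \left(- \frac{1}{23}\right) + 7 \left(- \frac{1}{12}\right)}{3} = - \frac{8}{3} + \frac{3 \left(- \frac{1}{23}\right) - \frac{7}{12}}{3} = - \frac{8}{3} + \frac{- \frac{3}{23} - \frac{7}{12}}{3} = - \frac{8}{3} + \frac{1}{3} \left(- \frac{197}{276}\right) = - \frac{8}{3} - \frac{197}{828} = - \frac{2405}{828} \approx -2.9046$)
$\left(K{\left(-7 \right)} - G\right) 185 = \left(-7 - - \frac{2405}{828}\right) 185 = \left(-7 + \frac{2405}{828}\right) 185 = \left(- \frac{3391}{828}\right) 185 = - \frac{627335}{828}$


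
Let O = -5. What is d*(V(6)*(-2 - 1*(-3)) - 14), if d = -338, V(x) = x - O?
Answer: 1014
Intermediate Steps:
V(x) = 5 + x (V(x) = x - 1*(-5) = x + 5 = 5 + x)
d*(V(6)*(-2 - 1*(-3)) - 14) = -338*((5 + 6)*(-2 - 1*(-3)) - 14) = -338*(11*(-2 + 3) - 14) = -338*(11*1 - 14) = -338*(11 - 14) = -338*(-3) = 1014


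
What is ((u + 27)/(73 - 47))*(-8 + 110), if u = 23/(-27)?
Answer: 12002/117 ≈ 102.58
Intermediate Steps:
u = -23/27 (u = 23*(-1/27) = -23/27 ≈ -0.85185)
((u + 27)/(73 - 47))*(-8 + 110) = ((-23/27 + 27)/(73 - 47))*(-8 + 110) = ((706/27)/26)*102 = ((706/27)*(1/26))*102 = (353/351)*102 = 12002/117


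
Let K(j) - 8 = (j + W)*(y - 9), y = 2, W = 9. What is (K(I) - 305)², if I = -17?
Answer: 58081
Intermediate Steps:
K(j) = -55 - 7*j (K(j) = 8 + (j + 9)*(2 - 9) = 8 + (9 + j)*(-7) = 8 + (-63 - 7*j) = -55 - 7*j)
(K(I) - 305)² = ((-55 - 7*(-17)) - 305)² = ((-55 + 119) - 305)² = (64 - 305)² = (-241)² = 58081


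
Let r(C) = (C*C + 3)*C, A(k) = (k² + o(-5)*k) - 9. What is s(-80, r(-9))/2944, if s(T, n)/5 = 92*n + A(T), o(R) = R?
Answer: -313805/2944 ≈ -106.59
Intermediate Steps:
A(k) = -9 + k² - 5*k (A(k) = (k² - 5*k) - 9 = -9 + k² - 5*k)
r(C) = C*(3 + C²) (r(C) = (C² + 3)*C = (3 + C²)*C = C*(3 + C²))
s(T, n) = -45 - 25*T + 5*T² + 460*n (s(T, n) = 5*(92*n + (-9 + T² - 5*T)) = 5*(-9 + T² - 5*T + 92*n) = -45 - 25*T + 5*T² + 460*n)
s(-80, r(-9))/2944 = (-45 - 25*(-80) + 5*(-80)² + 460*(-9*(3 + (-9)²)))/2944 = (-45 + 2000 + 5*6400 + 460*(-9*(3 + 81)))*(1/2944) = (-45 + 2000 + 32000 + 460*(-9*84))*(1/2944) = (-45 + 2000 + 32000 + 460*(-756))*(1/2944) = (-45 + 2000 + 32000 - 347760)*(1/2944) = -313805*1/2944 = -313805/2944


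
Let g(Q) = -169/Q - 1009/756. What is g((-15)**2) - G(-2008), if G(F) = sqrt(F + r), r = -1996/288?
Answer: -39421/18900 - 5*I*sqrt(11606)/12 ≈ -2.0858 - 44.888*I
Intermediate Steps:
r = -499/72 (r = -1996*1/288 = -499/72 ≈ -6.9306)
g(Q) = -1009/756 - 169/Q (g(Q) = -169/Q - 1009*1/756 = -169/Q - 1009/756 = -1009/756 - 169/Q)
G(F) = sqrt(-499/72 + F) (G(F) = sqrt(F - 499/72) = sqrt(-499/72 + F))
g((-15)**2) - G(-2008) = (-1009/756 - 169/((-15)**2)) - sqrt(-998 + 144*(-2008))/12 = (-1009/756 - 169/225) - sqrt(-998 - 289152)/12 = (-1009/756 - 169*1/225) - sqrt(-290150)/12 = (-1009/756 - 169/225) - 5*I*sqrt(11606)/12 = -39421/18900 - 5*I*sqrt(11606)/12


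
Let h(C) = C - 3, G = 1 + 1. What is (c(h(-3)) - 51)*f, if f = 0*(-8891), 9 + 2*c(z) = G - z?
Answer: 0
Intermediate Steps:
G = 2
h(C) = -3 + C
c(z) = -7/2 - z/2 (c(z) = -9/2 + (2 - z)/2 = -9/2 + (1 - z/2) = -7/2 - z/2)
f = 0
(c(h(-3)) - 51)*f = ((-7/2 - (-3 - 3)/2) - 51)*0 = ((-7/2 - 1/2*(-6)) - 51)*0 = ((-7/2 + 3) - 51)*0 = (-1/2 - 51)*0 = -103/2*0 = 0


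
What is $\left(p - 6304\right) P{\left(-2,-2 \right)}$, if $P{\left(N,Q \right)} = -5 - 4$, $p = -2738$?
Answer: $81378$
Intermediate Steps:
$P{\left(N,Q \right)} = -9$
$\left(p - 6304\right) P{\left(-2,-2 \right)} = \left(-2738 - 6304\right) \left(-9\right) = \left(-9042\right) \left(-9\right) = 81378$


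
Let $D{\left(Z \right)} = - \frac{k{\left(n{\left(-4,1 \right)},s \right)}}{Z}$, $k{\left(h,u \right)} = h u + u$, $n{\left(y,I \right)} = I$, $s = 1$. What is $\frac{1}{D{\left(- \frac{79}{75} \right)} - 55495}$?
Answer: $- \frac{79}{4383955} \approx -1.802 \cdot 10^{-5}$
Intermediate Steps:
$k{\left(h,u \right)} = u + h u$
$D{\left(Z \right)} = - \frac{2}{Z}$ ($D{\left(Z \right)} = - \frac{1 \left(1 + 1\right)}{Z} = - \frac{1 \cdot 2}{Z} = - \frac{2}{Z}$)
$\frac{1}{D{\left(- \frac{79}{75} \right)} - 55495} = \frac{1}{- \frac{2}{\left(-79\right) \frac{1}{75}} - 55495} = \frac{1}{- \frac{2}{- \frac{79}{75}} - 55495} = \frac{1}{\left(-2\right) \left(- \frac{75}{79}\right) - 55495} = \frac{1}{\frac{150}{79} - 55495} = \frac{1}{- \frac{4383955}{79}} = - \frac{79}{4383955}$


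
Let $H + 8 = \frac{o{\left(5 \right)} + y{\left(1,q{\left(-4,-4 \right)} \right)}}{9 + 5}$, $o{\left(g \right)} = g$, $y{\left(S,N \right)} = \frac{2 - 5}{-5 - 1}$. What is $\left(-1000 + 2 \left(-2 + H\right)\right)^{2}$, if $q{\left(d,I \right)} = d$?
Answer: $\frac{203604361}{196} \approx 1.0388 \cdot 10^{6}$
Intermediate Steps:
$y{\left(S,N \right)} = \frac{1}{2}$ ($y{\left(S,N \right)} = - \frac{3}{-6} = \left(-3\right) \left(- \frac{1}{6}\right) = \frac{1}{2}$)
$H = - \frac{213}{28}$ ($H = -8 + \frac{5 + \frac{1}{2}}{9 + 5} = -8 + \frac{11}{2 \cdot 14} = -8 + \frac{11}{2} \cdot \frac{1}{14} = -8 + \frac{11}{28} = - \frac{213}{28} \approx -7.6071$)
$\left(-1000 + 2 \left(-2 + H\right)\right)^{2} = \left(-1000 + 2 \left(-2 - \frac{213}{28}\right)\right)^{2} = \left(-1000 + 2 \left(- \frac{269}{28}\right)\right)^{2} = \left(-1000 - \frac{269}{14}\right)^{2} = \left(- \frac{14269}{14}\right)^{2} = \frac{203604361}{196}$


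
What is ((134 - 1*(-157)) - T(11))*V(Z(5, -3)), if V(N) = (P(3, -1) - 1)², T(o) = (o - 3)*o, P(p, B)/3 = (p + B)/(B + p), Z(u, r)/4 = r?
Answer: 812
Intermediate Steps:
Z(u, r) = 4*r
P(p, B) = 3 (P(p, B) = 3*((p + B)/(B + p)) = 3*((B + p)/(B + p)) = 3*1 = 3)
T(o) = o*(-3 + o) (T(o) = (-3 + o)*o = o*(-3 + o))
V(N) = 4 (V(N) = (3 - 1)² = 2² = 4)
((134 - 1*(-157)) - T(11))*V(Z(5, -3)) = ((134 - 1*(-157)) - 11*(-3 + 11))*4 = ((134 + 157) - 11*8)*4 = (291 - 1*88)*4 = (291 - 88)*4 = 203*4 = 812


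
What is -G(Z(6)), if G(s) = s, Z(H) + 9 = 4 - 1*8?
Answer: 13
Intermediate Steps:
Z(H) = -13 (Z(H) = -9 + (4 - 1*8) = -9 + (4 - 8) = -9 - 4 = -13)
-G(Z(6)) = -1*(-13) = 13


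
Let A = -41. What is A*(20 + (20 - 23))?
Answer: -697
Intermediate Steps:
A*(20 + (20 - 23)) = -41*(20 + (20 - 23)) = -41*(20 - 3) = -41*17 = -697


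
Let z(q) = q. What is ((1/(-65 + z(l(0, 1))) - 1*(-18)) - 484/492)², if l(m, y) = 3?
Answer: 16807307449/58155876 ≈ 289.00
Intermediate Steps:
((1/(-65 + z(l(0, 1))) - 1*(-18)) - 484/492)² = ((1/(-65 + 3) - 1*(-18)) - 484/492)² = ((1/(-62) + 18) - 484*1/492)² = ((-1/62 + 18) - 121/123)² = (1115/62 - 121/123)² = (129643/7626)² = 16807307449/58155876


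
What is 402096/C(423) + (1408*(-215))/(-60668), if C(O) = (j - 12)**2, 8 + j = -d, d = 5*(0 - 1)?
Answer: 2038539344/1137525 ≈ 1792.1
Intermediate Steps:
d = -5 (d = 5*(-1) = -5)
j = -3 (j = -8 - 1*(-5) = -8 + 5 = -3)
C(O) = 225 (C(O) = (-3 - 12)**2 = (-15)**2 = 225)
402096/C(423) + (1408*(-215))/(-60668) = 402096/225 + (1408*(-215))/(-60668) = 402096*(1/225) - 302720*(-1/60668) = 134032/75 + 75680/15167 = 2038539344/1137525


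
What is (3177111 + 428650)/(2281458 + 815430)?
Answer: 3605761/3096888 ≈ 1.1643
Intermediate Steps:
(3177111 + 428650)/(2281458 + 815430) = 3605761/3096888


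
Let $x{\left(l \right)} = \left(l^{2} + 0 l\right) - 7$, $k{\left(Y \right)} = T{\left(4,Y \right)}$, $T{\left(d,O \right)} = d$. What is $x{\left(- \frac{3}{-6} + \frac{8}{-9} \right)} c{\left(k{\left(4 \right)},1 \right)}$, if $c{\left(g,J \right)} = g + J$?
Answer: $- \frac{11095}{324} \approx -34.244$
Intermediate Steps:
$k{\left(Y \right)} = 4$
$c{\left(g,J \right)} = J + g$
$x{\left(l \right)} = -7 + l^{2}$ ($x{\left(l \right)} = \left(l^{2} + 0\right) - 7 = l^{2} - 7 = -7 + l^{2}$)
$x{\left(- \frac{3}{-6} + \frac{8}{-9} \right)} c{\left(k{\left(4 \right)},1 \right)} = \left(-7 + \left(- \frac{3}{-6} + \frac{8}{-9}\right)^{2}\right) \left(1 + 4\right) = \left(-7 + \left(\left(-3\right) \left(- \frac{1}{6}\right) + 8 \left(- \frac{1}{9}\right)\right)^{2}\right) 5 = \left(-7 + \left(\frac{1}{2} - \frac{8}{9}\right)^{2}\right) 5 = \left(-7 + \left(- \frac{7}{18}\right)^{2}\right) 5 = \left(-7 + \frac{49}{324}\right) 5 = \left(- \frac{2219}{324}\right) 5 = - \frac{11095}{324}$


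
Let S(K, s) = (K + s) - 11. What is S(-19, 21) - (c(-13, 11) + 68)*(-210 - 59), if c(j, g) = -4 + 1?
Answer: 17476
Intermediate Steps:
c(j, g) = -3
S(K, s) = -11 + K + s
S(-19, 21) - (c(-13, 11) + 68)*(-210 - 59) = (-11 - 19 + 21) - (-3 + 68)*(-210 - 59) = -9 - 65*(-269) = -9 - 1*(-17485) = -9 + 17485 = 17476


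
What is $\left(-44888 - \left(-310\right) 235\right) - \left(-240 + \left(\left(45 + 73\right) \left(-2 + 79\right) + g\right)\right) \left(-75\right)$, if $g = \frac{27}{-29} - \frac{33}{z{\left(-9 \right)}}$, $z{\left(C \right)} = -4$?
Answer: $\frac{80267467}{116} \approx 6.9196 \cdot 10^{5}$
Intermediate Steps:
$g = \frac{849}{116}$ ($g = \frac{27}{-29} - \frac{33}{-4} = 27 \left(- \frac{1}{29}\right) - - \frac{33}{4} = - \frac{27}{29} + \frac{33}{4} = \frac{849}{116} \approx 7.319$)
$\left(-44888 - \left(-310\right) 235\right) - \left(-240 + \left(\left(45 + 73\right) \left(-2 + 79\right) + g\right)\right) \left(-75\right) = \left(-44888 - \left(-310\right) 235\right) - \left(-240 + \left(\left(45 + 73\right) \left(-2 + 79\right) + \frac{849}{116}\right)\right) \left(-75\right) = \left(-44888 - -72850\right) - \left(-240 + \left(118 \cdot 77 + \frac{849}{116}\right)\right) \left(-75\right) = \left(-44888 + 72850\right) - \left(-240 + \left(9086 + \frac{849}{116}\right)\right) \left(-75\right) = 27962 - \left(-240 + \frac{1054825}{116}\right) \left(-75\right) = 27962 - \frac{1026985}{116} \left(-75\right) = 27962 - - \frac{77023875}{116} = 27962 + \frac{77023875}{116} = \frac{80267467}{116}$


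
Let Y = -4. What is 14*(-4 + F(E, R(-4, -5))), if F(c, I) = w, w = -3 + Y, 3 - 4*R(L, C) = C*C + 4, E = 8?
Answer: -154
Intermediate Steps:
R(L, C) = -¼ - C²/4 (R(L, C) = ¾ - (C*C + 4)/4 = ¾ - (C² + 4)/4 = ¾ - (4 + C²)/4 = ¾ + (-1 - C²/4) = -¼ - C²/4)
w = -7 (w = -3 - 4 = -7)
F(c, I) = -7
14*(-4 + F(E, R(-4, -5))) = 14*(-4 - 7) = 14*(-11) = -154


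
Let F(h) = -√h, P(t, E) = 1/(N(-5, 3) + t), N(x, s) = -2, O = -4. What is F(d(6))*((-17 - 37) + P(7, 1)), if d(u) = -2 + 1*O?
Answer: 269*I*√6/5 ≈ 131.78*I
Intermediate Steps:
P(t, E) = 1/(-2 + t)
d(u) = -6 (d(u) = -2 + 1*(-4) = -2 - 4 = -6)
F(d(6))*((-17 - 37) + P(7, 1)) = (-√(-6))*((-17 - 37) + 1/(-2 + 7)) = (-I*√6)*(-54 + 1/5) = (-I*√6)*(-54 + ⅕) = -I*√6*(-269/5) = 269*I*√6/5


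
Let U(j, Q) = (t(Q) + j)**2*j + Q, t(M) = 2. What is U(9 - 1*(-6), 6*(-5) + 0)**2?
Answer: 18533025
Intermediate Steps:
U(j, Q) = Q + j*(2 + j)**2 (U(j, Q) = (2 + j)**2*j + Q = j*(2 + j)**2 + Q = Q + j*(2 + j)**2)
U(9 - 1*(-6), 6*(-5) + 0)**2 = ((6*(-5) + 0) + (9 - 1*(-6))*(2 + (9 - 1*(-6)))**2)**2 = ((-30 + 0) + (9 + 6)*(2 + (9 + 6))**2)**2 = (-30 + 15*(2 + 15)**2)**2 = (-30 + 15*17**2)**2 = (-30 + 15*289)**2 = (-30 + 4335)**2 = 4305**2 = 18533025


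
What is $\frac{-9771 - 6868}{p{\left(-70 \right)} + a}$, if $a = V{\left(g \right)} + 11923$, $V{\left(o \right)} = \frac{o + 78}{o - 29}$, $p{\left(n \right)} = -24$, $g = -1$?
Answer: $- \frac{499170}{356893} \approx -1.3987$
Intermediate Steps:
$V{\left(o \right)} = \frac{78 + o}{-29 + o}$
$a = \frac{357613}{30}$ ($a = \frac{78 - 1}{-29 - 1} + 11923 = \frac{1}{-30} \cdot 77 + 11923 = \left(- \frac{1}{30}\right) 77 + 11923 = - \frac{77}{30} + 11923 = \frac{357613}{30} \approx 11920.0$)
$\frac{-9771 - 6868}{p{\left(-70 \right)} + a} = \frac{-9771 - 6868}{-24 + \frac{357613}{30}} = - \frac{16639}{\frac{356893}{30}} = \left(-16639\right) \frac{30}{356893} = - \frac{499170}{356893}$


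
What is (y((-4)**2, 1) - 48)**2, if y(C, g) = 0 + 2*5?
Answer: 1444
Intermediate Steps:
y(C, g) = 10 (y(C, g) = 0 + 10 = 10)
(y((-4)**2, 1) - 48)**2 = (10 - 48)**2 = (-38)**2 = 1444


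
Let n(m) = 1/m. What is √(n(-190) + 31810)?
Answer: √1148340810/190 ≈ 178.35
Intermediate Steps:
√(n(-190) + 31810) = √(1/(-190) + 31810) = √(-1/190 + 31810) = √(6043899/190) = √1148340810/190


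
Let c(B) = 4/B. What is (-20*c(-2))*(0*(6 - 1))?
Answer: 0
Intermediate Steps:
(-20*c(-2))*(0*(6 - 1)) = (-80/(-2))*(0*(6 - 1)) = (-80*(-1)/2)*(0*5) = -20*(-2)*0 = 40*0 = 0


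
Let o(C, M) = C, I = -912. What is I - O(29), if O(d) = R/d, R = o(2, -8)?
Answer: -26450/29 ≈ -912.07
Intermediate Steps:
R = 2
O(d) = 2/d
I - O(29) = -912 - 2/29 = -26450/29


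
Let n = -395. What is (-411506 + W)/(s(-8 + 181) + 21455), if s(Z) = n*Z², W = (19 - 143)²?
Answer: 39613/1180050 ≈ 0.033569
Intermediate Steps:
W = 15376 (W = (-124)² = 15376)
s(Z) = -395*Z²
(-411506 + W)/(s(-8 + 181) + 21455) = (-411506 + 15376)/(-395*(-8 + 181)² + 21455) = -396130/(-395*173² + 21455) = -396130/(-395*29929 + 21455) = -396130/(-11821955 + 21455) = -396130/(-11800500) = -396130*(-1/11800500) = 39613/1180050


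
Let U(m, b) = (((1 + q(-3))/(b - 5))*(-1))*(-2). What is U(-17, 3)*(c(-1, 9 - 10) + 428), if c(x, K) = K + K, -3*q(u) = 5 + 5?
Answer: 994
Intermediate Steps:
q(u) = -10/3 (q(u) = -(5 + 5)/3 = -1/3*10 = -10/3)
c(x, K) = 2*K
U(m, b) = -14/(3*(-5 + b)) (U(m, b) = (((1 - 10/3)/(b - 5))*(-1))*(-2) = (-7/(3*(-5 + b))*(-1))*(-2) = (7/(3*(-5 + b)))*(-2) = -14/(3*(-5 + b)))
U(-17, 3)*(c(-1, 9 - 10) + 428) = (-14/(-15 + 3*3))*(2*(9 - 10) + 428) = (-14/(-15 + 9))*(2*(-1) + 428) = (-14/(-6))*(-2 + 428) = -14*(-1/6)*426 = (7/3)*426 = 994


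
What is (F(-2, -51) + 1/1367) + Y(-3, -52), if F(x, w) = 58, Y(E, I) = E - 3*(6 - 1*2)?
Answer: 58782/1367 ≈ 43.001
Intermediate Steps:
Y(E, I) = -12 + E (Y(E, I) = E - 3*(6 - 2) = E - 3*4 = E - 12 = -12 + E)
(F(-2, -51) + 1/1367) + Y(-3, -52) = (58 + 1/1367) + (-12 - 3) = (58 + 1/1367) - 15 = 79287/1367 - 15 = 58782/1367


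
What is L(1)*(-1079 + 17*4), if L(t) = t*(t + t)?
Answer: -2022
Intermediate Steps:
L(t) = 2*t² (L(t) = t*(2*t) = 2*t²)
L(1)*(-1079 + 17*4) = (2*1²)*(-1079 + 17*4) = (2*1)*(-1079 + 68) = 2*(-1011) = -2022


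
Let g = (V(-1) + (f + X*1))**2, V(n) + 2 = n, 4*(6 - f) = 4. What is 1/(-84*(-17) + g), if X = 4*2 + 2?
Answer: 1/1572 ≈ 0.00063613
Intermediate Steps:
f = 5 (f = 6 - 1/4*4 = 6 - 1 = 5)
V(n) = -2 + n
X = 10 (X = 8 + 2 = 10)
g = 144 (g = ((-2 - 1) + (5 + 10*1))**2 = (-3 + (5 + 10))**2 = (-3 + 15)**2 = 12**2 = 144)
1/(-84*(-17) + g) = 1/(-84*(-17) + 144) = 1/(1428 + 144) = 1/1572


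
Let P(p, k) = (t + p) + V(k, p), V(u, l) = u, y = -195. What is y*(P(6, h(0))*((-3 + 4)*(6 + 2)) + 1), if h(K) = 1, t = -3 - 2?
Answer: -3315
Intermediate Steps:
t = -5
P(p, k) = -5 + k + p (P(p, k) = (-5 + p) + k = -5 + k + p)
y*(P(6, h(0))*((-3 + 4)*(6 + 2)) + 1) = -195*((-5 + 1 + 6)*((-3 + 4)*(6 + 2)) + 1) = -195*(2*(1*8) + 1) = -195*(2*8 + 1) = -195*(16 + 1) = -195*17 = -3315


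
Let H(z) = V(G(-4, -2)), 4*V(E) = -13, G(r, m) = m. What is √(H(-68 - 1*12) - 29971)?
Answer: I*√119897/2 ≈ 173.13*I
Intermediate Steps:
V(E) = -13/4 (V(E) = (¼)*(-13) = -13/4)
H(z) = -13/4
√(H(-68 - 1*12) - 29971) = √(-13/4 - 29971) = √(-119897/4) = I*√119897/2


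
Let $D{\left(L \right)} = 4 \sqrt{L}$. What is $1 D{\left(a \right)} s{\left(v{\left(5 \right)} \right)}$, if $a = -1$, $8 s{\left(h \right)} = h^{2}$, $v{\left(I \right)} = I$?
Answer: $\frac{25 i}{2} \approx 12.5 i$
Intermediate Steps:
$s{\left(h \right)} = \frac{h^{2}}{8}$
$1 D{\left(a \right)} s{\left(v{\left(5 \right)} \right)} = 1 \cdot 4 \sqrt{-1} \frac{5^{2}}{8} = 1 \cdot 4 i \frac{1}{8} \cdot 25 = 4 i \frac{25}{8} = \frac{25 i}{2}$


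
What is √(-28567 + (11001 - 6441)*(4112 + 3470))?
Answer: √34545353 ≈ 5877.5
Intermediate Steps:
√(-28567 + (11001 - 6441)*(4112 + 3470)) = √(-28567 + 4560*7582) = √(-28567 + 34573920) = √34545353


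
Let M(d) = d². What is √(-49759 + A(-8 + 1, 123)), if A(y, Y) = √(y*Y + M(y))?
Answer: √(-49759 + 2*I*√203) ≈ 0.0639 + 223.07*I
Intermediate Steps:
A(y, Y) = √(y² + Y*y) (A(y, Y) = √(y*Y + y²) = √(Y*y + y²) = √(y² + Y*y))
√(-49759 + A(-8 + 1, 123)) = √(-49759 + √((-8 + 1)*(123 + (-8 + 1)))) = √(-49759 + √(-7*(123 - 7))) = √(-49759 + √(-7*116)) = √(-49759 + √(-812)) = √(-49759 + 2*I*√203)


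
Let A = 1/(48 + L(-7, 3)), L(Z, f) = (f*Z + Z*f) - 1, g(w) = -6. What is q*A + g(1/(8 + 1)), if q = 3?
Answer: -27/5 ≈ -5.4000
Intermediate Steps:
L(Z, f) = -1 + 2*Z*f (L(Z, f) = (Z*f + Z*f) - 1 = 2*Z*f - 1 = -1 + 2*Z*f)
A = ⅕ (A = 1/(48 + (-1 + 2*(-7)*3)) = 1/(48 + (-1 - 42)) = 1/(48 - 43) = 1/5 = ⅕ ≈ 0.20000)
q*A + g(1/(8 + 1)) = 3*(⅕) - 6 = ⅗ - 6 = -27/5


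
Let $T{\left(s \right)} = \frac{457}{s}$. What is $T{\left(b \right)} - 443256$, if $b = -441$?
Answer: $- \frac{195476353}{441} \approx -4.4326 \cdot 10^{5}$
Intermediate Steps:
$T{\left(b \right)} - 443256 = \frac{457}{-441} - 443256 = 457 \left(- \frac{1}{441}\right) - 443256 = - \frac{457}{441} - 443256 = - \frac{195476353}{441}$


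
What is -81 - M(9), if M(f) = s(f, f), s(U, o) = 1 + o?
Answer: -91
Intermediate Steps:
M(f) = 1 + f
-81 - M(9) = -81 - (1 + 9) = -81 - 1*10 = -81 - 10 = -91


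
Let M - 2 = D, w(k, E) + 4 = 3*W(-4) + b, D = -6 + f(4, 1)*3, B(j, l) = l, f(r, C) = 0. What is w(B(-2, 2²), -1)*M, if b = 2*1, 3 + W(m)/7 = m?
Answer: 596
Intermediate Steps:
W(m) = -21 + 7*m
b = 2
D = -6 (D = -6 + 0*3 = -6 + 0 = -6)
w(k, E) = -149 (w(k, E) = -4 + (3*(-21 + 7*(-4)) + 2) = -4 + (3*(-21 - 28) + 2) = -4 + (3*(-49) + 2) = -4 + (-147 + 2) = -4 - 145 = -149)
M = -4 (M = 2 - 6 = -4)
w(B(-2, 2²), -1)*M = -149*(-4) = 596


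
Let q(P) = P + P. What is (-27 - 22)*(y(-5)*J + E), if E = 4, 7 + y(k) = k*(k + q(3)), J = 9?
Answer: 5096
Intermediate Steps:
q(P) = 2*P
y(k) = -7 + k*(6 + k) (y(k) = -7 + k*(k + 2*3) = -7 + k*(k + 6) = -7 + k*(6 + k))
(-27 - 22)*(y(-5)*J + E) = (-27 - 22)*((-7 + (-5)² + 6*(-5))*9 + 4) = -49*((-7 + 25 - 30)*9 + 4) = -49*(-12*9 + 4) = -49*(-108 + 4) = -49*(-104) = 5096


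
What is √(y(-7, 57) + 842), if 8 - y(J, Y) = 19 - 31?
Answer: √862 ≈ 29.360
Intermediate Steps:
y(J, Y) = 20 (y(J, Y) = 8 - (19 - 31) = 8 - 1*(-12) = 8 + 12 = 20)
√(y(-7, 57) + 842) = √(20 + 842) = √862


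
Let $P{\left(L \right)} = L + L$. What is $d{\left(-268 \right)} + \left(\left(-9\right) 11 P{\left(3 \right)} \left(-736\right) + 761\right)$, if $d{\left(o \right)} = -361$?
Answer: $437584$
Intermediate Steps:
$P{\left(L \right)} = 2 L$
$d{\left(-268 \right)} + \left(\left(-9\right) 11 P{\left(3 \right)} \left(-736\right) + 761\right) = -361 + \left(\left(-9\right) 11 \cdot 2 \cdot 3 \left(-736\right) + 761\right) = -361 + \left(\left(-99\right) 6 \left(-736\right) + 761\right) = -361 + \left(\left(-594\right) \left(-736\right) + 761\right) = -361 + \left(437184 + 761\right) = -361 + 437945 = 437584$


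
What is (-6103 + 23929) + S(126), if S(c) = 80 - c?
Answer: 17780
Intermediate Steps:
(-6103 + 23929) + S(126) = (-6103 + 23929) + (80 - 1*126) = 17826 + (80 - 126) = 17826 - 46 = 17780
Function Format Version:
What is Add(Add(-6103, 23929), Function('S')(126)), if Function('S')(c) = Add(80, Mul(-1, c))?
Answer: 17780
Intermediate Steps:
Add(Add(-6103, 23929), Function('S')(126)) = Add(Add(-6103, 23929), Add(80, Mul(-1, 126))) = Add(17826, Add(80, -126)) = Add(17826, -46) = 17780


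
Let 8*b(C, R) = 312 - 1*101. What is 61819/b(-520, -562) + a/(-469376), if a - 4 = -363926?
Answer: 116103813547/49519168 ≈ 2344.6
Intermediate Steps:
a = -363922 (a = 4 - 363926 = -363922)
b(C, R) = 211/8 (b(C, R) = (312 - 1*101)/8 = (312 - 101)/8 = (⅛)*211 = 211/8)
61819/b(-520, -562) + a/(-469376) = 61819/(211/8) - 363922/(-469376) = 61819*(8/211) - 363922*(-1/469376) = 494552/211 + 181961/234688 = 116103813547/49519168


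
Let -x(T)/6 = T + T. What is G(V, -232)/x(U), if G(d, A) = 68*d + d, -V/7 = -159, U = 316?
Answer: -25599/1264 ≈ -20.252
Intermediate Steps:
V = 1113 (V = -7*(-159) = 1113)
G(d, A) = 69*d
x(T) = -12*T (x(T) = -6*(T + T) = -12*T)
G(V, -232)/x(U) = (69*1113)/((-12*316)) = 76797/(-3792) = 76797*(-1/3792) = -25599/1264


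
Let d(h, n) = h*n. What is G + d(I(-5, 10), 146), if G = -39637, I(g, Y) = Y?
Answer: -38177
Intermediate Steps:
G + d(I(-5, 10), 146) = -39637 + 10*146 = -39637 + 1460 = -38177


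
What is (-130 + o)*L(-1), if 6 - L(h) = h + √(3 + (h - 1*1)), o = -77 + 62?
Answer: -870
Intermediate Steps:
o = -15
L(h) = 6 - h - √(2 + h) (L(h) = 6 - (h + √(3 + (h - 1*1))) = 6 - (h + √(3 + (h - 1))) = 6 - (h + √(3 + (-1 + h))) = 6 - (h + √(2 + h)) = 6 + (-h - √(2 + h)) = 6 - h - √(2 + h))
(-130 + o)*L(-1) = (-130 - 15)*(6 - 1*(-1) - √(2 - 1)) = -145*(6 + 1 - √1) = -145*(6 + 1 - 1*1) = -145*(6 + 1 - 1) = -145*6 = -870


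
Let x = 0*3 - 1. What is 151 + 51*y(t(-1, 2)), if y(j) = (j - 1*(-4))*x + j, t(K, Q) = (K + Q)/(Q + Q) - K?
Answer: -53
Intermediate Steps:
x = -1 (x = 0 - 1 = -1)
t(K, Q) = -K + (K + Q)/(2*Q) (t(K, Q) = (K + Q)/((2*Q)) - K = (K + Q)*(1/(2*Q)) - K = (K + Q)/(2*Q) - K = -K + (K + Q)/(2*Q))
y(j) = -4 (y(j) = (j - 1*(-4))*(-1) + j = (j + 4)*(-1) + j = (4 + j)*(-1) + j = (-4 - j) + j = -4)
151 + 51*y(t(-1, 2)) = 151 + 51*(-4) = 151 - 204 = -53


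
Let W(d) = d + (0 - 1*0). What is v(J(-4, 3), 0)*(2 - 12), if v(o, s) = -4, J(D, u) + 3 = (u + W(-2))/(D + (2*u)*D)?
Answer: 40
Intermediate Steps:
W(d) = d (W(d) = d + (0 + 0) = d + 0 = d)
J(D, u) = -3 + (-2 + u)/(D + 2*D*u) (J(D, u) = -3 + (u - 2)/(D + (2*u)*D) = -3 + (-2 + u)/(D + 2*D*u))
v(J(-4, 3), 0)*(2 - 12) = -4*(2 - 12) = -4*(-10) = 40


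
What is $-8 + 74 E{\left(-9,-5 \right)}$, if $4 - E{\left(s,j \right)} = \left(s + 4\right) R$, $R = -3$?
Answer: $-822$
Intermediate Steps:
$E{\left(s,j \right)} = 16 + 3 s$ ($E{\left(s,j \right)} = 4 - \left(s + 4\right) \left(-3\right) = 4 - \left(4 + s\right) \left(-3\right) = 4 - \left(-12 - 3 s\right) = 4 + \left(12 + 3 s\right) = 16 + 3 s$)
$-8 + 74 E{\left(-9,-5 \right)} = -8 + 74 \left(16 + 3 \left(-9\right)\right) = -8 + 74 \left(16 - 27\right) = -8 + 74 \left(-11\right) = -8 - 814 = -822$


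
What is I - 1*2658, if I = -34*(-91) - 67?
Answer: 369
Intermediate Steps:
I = 3027 (I = 3094 - 67 = 3027)
I - 1*2658 = 3027 - 1*2658 = 3027 - 2658 = 369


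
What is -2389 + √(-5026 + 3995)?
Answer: -2389 + I*√1031 ≈ -2389.0 + 32.109*I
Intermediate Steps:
-2389 + √(-5026 + 3995) = -2389 + √(-1031) = -2389 + I*√1031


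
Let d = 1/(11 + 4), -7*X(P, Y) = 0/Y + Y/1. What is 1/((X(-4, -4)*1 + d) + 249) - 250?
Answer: -6552895/26212 ≈ -250.00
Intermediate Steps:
X(P, Y) = -Y/7 (X(P, Y) = -(0/Y + Y/1)/7 = -(0 + Y*1)/7 = -(0 + Y)/7 = -Y/7)
d = 1/15 ≈ 0.066667
1/((X(-4, -4)*1 + d) + 249) - 250 = 1/((-⅐*(-4)*1 + 1/15) + 249) - 250 = 1/(((4/7)*1 + 1/15) + 249) - 250 = 1/((4/7 + 1/15) + 249) - 250 = 1/(67/105 + 249) - 250 = 1/(26212/105) - 250 = 105/26212 - 250 = -6552895/26212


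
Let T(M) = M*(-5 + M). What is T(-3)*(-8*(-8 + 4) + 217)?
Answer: 5976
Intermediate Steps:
T(-3)*(-8*(-8 + 4) + 217) = (-3*(-5 - 3))*(-8*(-8 + 4) + 217) = (-3*(-8))*(-8*(-4) + 217) = 24*(32 + 217) = 24*249 = 5976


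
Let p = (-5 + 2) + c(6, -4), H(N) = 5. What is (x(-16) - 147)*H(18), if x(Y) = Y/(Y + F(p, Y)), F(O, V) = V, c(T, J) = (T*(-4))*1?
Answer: -1465/2 ≈ -732.50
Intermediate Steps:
c(T, J) = -4*T (c(T, J) = -4*T*1 = -4*T)
p = -27 (p = (-5 + 2) - 4*6 = -3 - 24 = -27)
x(Y) = 1/2 (x(Y) = Y/(Y + Y) = Y/((2*Y)) = (1/(2*Y))*Y = 1/2)
(x(-16) - 147)*H(18) = (1/2 - 147)*5 = -293/2*5 = -1465/2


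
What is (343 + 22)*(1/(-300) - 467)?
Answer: -10227373/60 ≈ -1.7046e+5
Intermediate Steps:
(343 + 22)*(1/(-300) - 467) = 365*(-1/300 - 467) = 365*(-140101/300) = -10227373/60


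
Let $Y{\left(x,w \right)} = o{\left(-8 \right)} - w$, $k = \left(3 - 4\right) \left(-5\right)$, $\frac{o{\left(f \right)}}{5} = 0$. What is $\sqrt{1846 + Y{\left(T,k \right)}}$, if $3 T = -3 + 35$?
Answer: $\sqrt{1841} \approx 42.907$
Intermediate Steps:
$o{\left(f \right)} = 0$ ($o{\left(f \right)} = 5 \cdot 0 = 0$)
$k = 5$ ($k = \left(-1\right) \left(-5\right) = 5$)
$T = \frac{32}{3}$ ($T = \frac{-3 + 35}{3} = \frac{1}{3} \cdot 32 = \frac{32}{3} \approx 10.667$)
$Y{\left(x,w \right)} = - w$ ($Y{\left(x,w \right)} = 0 - w = - w$)
$\sqrt{1846 + Y{\left(T,k \right)}} = \sqrt{1846 - 5} = \sqrt{1841}$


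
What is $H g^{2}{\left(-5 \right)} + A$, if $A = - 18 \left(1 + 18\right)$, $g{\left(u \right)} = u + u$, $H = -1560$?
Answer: $-156342$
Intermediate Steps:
$g{\left(u \right)} = 2 u$
$A = -342$ ($A = \left(-18\right) 19 = -342$)
$H g^{2}{\left(-5 \right)} + A = - 1560 \left(2 \left(-5\right)\right)^{2} - 342 = - 1560 \left(-10\right)^{2} - 342 = \left(-1560\right) 100 - 342 = -156000 - 342 = -156342$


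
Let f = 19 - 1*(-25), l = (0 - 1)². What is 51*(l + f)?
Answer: 2295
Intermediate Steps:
l = 1 (l = (-1)² = 1)
f = 44 (f = 19 + 25 = 44)
51*(l + f) = 51*(1 + 44) = 51*45 = 2295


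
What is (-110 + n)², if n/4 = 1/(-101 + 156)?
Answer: 36554116/3025 ≈ 12084.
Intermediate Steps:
n = 4/55 (n = 4/(-101 + 156) = 4/55 ≈ 0.072727)
(-110 + n)² = (-110 + 4/55)² = (-6046/55)² = 36554116/3025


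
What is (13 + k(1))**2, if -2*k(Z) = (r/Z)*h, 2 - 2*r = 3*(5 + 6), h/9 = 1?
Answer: 109561/16 ≈ 6847.6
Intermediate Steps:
h = 9 (h = 9*1 = 9)
r = -31/2 (r = 1 - 3*(5 + 6)/2 = 1 - 3*11/2 = 1 - 1/2*33 = 1 - 33/2 = -31/2 ≈ -15.500)
k(Z) = 279/(4*Z) (k(Z) = -(-31/(2*Z))*9/2 = -(-279)/(4*Z) = 279/(4*Z))
(13 + k(1))**2 = (13 + (279/4)/1)**2 = (13 + (279/4)*1)**2 = (13 + 279/4)**2 = (331/4)**2 = 109561/16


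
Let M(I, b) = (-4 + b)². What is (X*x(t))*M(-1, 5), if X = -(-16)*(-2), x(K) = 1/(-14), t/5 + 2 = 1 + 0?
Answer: 16/7 ≈ 2.2857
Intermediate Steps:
t = -5 (t = -10 + 5*(1 + 0) = -10 + 5*1 = -10 + 5 = -5)
x(K) = -1/14
X = -32 (X = -4*8 = -32)
(X*x(t))*M(-1, 5) = (-32*(-1/14))*(-4 + 5)² = (16/7)*1² = (16/7)*1 = 16/7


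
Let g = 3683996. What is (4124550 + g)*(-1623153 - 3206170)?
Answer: -37709990794358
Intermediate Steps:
(4124550 + g)*(-1623153 - 3206170) = (4124550 + 3683996)*(-1623153 - 3206170) = 7808546*(-4829323) = -37709990794358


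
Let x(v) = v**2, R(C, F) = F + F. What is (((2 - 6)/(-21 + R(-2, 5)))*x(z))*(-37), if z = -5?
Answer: -3700/11 ≈ -336.36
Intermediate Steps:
R(C, F) = 2*F
(((2 - 6)/(-21 + R(-2, 5)))*x(z))*(-37) = (((2 - 6)/(-21 + 2*5))*(-5)**2)*(-37) = (-4/(-21 + 10)*25)*(-37) = (-4/(-11)*25)*(-37) = (-4*(-1/11)*25)*(-37) = ((4/11)*25)*(-37) = (100/11)*(-37) = -3700/11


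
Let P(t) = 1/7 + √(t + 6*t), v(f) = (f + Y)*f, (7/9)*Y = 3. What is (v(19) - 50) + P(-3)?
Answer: 2691/7 + I*√21 ≈ 384.43 + 4.5826*I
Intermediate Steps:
Y = 27/7 (Y = (9/7)*3 = 27/7 ≈ 3.8571)
v(f) = f*(27/7 + f) (v(f) = (f + 27/7)*f = (27/7 + f)*f = f*(27/7 + f))
P(t) = ⅐ + √7*√t (P(t) = ⅐ + √(7*t) = ⅐ + √7*√t)
(v(19) - 50) + P(-3) = ((⅐)*19*(27 + 7*19) - 50) + (⅐ + √7*√(-3)) = ((⅐)*19*(27 + 133) - 50) + (⅐ + √7*(I*√3)) = ((⅐)*19*160 - 50) + (⅐ + I*√21) = (3040/7 - 50) + (⅐ + I*√21) = 2690/7 + (⅐ + I*√21) = 2691/7 + I*√21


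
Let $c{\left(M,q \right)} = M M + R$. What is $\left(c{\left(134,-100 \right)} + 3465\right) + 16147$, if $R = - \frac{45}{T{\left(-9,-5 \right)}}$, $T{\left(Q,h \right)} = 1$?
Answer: $37523$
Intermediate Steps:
$R = -45$ ($R = - \frac{45}{1} = \left(-45\right) 1 = -45$)
$c{\left(M,q \right)} = -45 + M^{2}$ ($c{\left(M,q \right)} = M M - 45 = M^{2} - 45 = -45 + M^{2}$)
$\left(c{\left(134,-100 \right)} + 3465\right) + 16147 = \left(\left(-45 + 134^{2}\right) + 3465\right) + 16147 = \left(\left(-45 + 17956\right) + 3465\right) + 16147 = \left(17911 + 3465\right) + 16147 = 21376 + 16147 = 37523$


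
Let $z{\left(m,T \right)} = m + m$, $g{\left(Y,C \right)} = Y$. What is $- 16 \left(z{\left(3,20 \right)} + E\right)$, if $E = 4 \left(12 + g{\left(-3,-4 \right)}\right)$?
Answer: $-672$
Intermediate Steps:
$z{\left(m,T \right)} = 2 m$
$E = 36$ ($E = 4 \left(12 - 3\right) = 4 \cdot 9 = 36$)
$- 16 \left(z{\left(3,20 \right)} + E\right) = - 16 \left(2 \cdot 3 + 36\right) = - 16 \left(6 + 36\right) = \left(-16\right) 42 = -672$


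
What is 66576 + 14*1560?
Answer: 88416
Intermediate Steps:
66576 + 14*1560 = 66576 + 21840 = 88416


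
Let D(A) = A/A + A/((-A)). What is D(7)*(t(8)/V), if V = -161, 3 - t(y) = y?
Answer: 0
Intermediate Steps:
t(y) = 3 - y
D(A) = 0 (D(A) = 1 + A*(-1/A) = 1 - 1 = 0)
D(7)*(t(8)/V) = 0*((3 - 1*8)/(-161)) = 0*((3 - 8)*(-1/161)) = 0*(-5*(-1/161)) = 0*(5/161) = 0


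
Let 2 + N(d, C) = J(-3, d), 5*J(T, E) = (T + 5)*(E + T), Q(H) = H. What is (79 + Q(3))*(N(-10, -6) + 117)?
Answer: 45018/5 ≈ 9003.6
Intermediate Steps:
J(T, E) = (5 + T)*(E + T)/5 (J(T, E) = ((T + 5)*(E + T))/5 = ((5 + T)*(E + T))/5 = (5 + T)*(E + T)/5)
N(d, C) = -16/5 + 2*d/5 (N(d, C) = -2 + (d - 3 + (1/5)*(-3)**2 + (1/5)*d*(-3)) = -2 + (d - 3 + (1/5)*9 - 3*d/5) = -2 + (d - 3 + 9/5 - 3*d/5) = -2 + (-6/5 + 2*d/5) = -16/5 + 2*d/5)
(79 + Q(3))*(N(-10, -6) + 117) = (79 + 3)*((-16/5 + (2/5)*(-10)) + 117) = 82*((-16/5 - 4) + 117) = 82*(-36/5 + 117) = 82*(549/5) = 45018/5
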